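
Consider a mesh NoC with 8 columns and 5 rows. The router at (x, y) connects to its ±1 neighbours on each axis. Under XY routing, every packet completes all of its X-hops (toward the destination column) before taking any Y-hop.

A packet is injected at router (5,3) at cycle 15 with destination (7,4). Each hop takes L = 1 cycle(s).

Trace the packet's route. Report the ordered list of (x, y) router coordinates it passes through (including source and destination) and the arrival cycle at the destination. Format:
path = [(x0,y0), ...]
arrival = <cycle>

[0] x=5 y=3 t=15
[1] x=6 y=3 t=16 →E
[2] x=7 y=3 t=17 →E
[3] x=7 y=4 t=18 →N

path = [(5,3), (6,3), (7,3), (7,4)]
arrival = 18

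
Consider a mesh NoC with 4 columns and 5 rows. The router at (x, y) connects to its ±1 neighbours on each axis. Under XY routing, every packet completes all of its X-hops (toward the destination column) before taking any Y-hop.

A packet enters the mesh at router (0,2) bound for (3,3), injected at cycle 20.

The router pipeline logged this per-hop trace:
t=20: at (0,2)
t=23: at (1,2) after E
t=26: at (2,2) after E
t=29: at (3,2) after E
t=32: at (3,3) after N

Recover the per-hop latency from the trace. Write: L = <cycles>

From hop 0 (20) to hop 1 (23): +3 cycles.
Each hop adds L, hence L = 3.

L = 3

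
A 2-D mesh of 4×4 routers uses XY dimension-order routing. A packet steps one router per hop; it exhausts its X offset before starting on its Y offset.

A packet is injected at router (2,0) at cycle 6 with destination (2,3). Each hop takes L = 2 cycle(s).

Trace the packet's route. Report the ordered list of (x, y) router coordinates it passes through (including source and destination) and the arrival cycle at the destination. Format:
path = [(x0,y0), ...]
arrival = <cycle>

hop 0: (2,0) @ cyc 6
hop 1: (2,1) @ cyc 8  [N]
hop 2: (2,2) @ cyc 10  [N]
hop 3: (2,3) @ cyc 12  [N]

path = [(2,0), (2,1), (2,2), (2,3)]
arrival = 12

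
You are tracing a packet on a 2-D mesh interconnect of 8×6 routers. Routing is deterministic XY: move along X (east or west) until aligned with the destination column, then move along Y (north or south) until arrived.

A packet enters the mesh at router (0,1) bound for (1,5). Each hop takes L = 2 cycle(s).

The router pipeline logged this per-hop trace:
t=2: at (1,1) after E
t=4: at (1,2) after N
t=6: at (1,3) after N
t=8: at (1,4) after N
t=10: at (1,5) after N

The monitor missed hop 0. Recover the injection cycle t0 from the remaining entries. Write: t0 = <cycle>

cyc[1] = 2 and cyc[k] = t0 + k·L for every k.
Subtract one hop: t0 = 2 − 2 = 0.

t0 = 0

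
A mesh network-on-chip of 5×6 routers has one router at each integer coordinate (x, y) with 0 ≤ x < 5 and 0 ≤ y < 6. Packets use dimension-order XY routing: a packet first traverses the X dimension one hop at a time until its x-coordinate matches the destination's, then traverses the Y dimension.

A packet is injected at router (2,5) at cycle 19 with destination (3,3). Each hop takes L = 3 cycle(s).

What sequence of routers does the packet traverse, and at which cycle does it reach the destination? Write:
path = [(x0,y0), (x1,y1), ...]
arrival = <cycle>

path = [(2,5), (3,5), (3,4), (3,3)]
arrival = 28

  0. router=(2,5) cycle=19 (inject)
  1. router=(3,5) cycle=22 dir=E
  2. router=(3,4) cycle=25 dir=S
  3. router=(3,3) cycle=28 dir=S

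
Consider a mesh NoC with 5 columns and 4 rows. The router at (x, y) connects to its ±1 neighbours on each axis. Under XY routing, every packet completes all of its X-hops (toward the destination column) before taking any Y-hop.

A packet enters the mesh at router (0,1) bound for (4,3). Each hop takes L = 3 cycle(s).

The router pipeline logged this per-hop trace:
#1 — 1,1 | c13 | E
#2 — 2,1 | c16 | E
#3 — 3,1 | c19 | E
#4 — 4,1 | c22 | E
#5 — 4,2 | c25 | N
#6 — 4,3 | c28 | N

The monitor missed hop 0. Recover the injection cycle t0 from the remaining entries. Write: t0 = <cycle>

At hop 1 the cycle is 13; in general cyc_k = t0 + kL.
Therefore t0 = 13 − L = 10.

t0 = 10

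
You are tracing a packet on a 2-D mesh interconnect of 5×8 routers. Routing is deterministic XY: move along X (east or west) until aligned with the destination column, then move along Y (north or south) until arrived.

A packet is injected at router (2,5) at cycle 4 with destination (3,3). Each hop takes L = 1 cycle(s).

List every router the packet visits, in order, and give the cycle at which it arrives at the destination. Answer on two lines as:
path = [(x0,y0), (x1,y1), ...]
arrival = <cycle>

path = [(2,5), (3,5), (3,4), (3,3)]
arrival = 7

src (2,5)  cyc=4
E→(3,5)  cyc=5
S→(3,4)  cyc=6
S→(3,3)  cyc=7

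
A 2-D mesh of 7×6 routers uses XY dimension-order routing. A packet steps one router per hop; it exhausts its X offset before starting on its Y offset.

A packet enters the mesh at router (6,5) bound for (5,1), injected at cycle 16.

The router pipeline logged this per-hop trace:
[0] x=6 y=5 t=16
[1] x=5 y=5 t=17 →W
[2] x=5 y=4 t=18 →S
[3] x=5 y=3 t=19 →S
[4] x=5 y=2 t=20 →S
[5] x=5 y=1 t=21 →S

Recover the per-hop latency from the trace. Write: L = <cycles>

L = 1

Δcyc across hop 0→1: 17 − 16 = 1.
One hop costs L cycles, so L = 1.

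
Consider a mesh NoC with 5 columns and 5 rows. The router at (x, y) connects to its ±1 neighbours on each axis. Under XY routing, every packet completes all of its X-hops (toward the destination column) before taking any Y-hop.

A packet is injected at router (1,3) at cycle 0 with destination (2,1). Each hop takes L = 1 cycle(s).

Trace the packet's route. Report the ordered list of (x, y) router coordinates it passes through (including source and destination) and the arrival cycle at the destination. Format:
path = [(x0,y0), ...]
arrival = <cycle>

hop 0: (1,3) @ cyc 0
hop 1: (2,3) @ cyc 1  [E]
hop 2: (2,2) @ cyc 2  [S]
hop 3: (2,1) @ cyc 3  [S]

path = [(1,3), (2,3), (2,2), (2,1)]
arrival = 3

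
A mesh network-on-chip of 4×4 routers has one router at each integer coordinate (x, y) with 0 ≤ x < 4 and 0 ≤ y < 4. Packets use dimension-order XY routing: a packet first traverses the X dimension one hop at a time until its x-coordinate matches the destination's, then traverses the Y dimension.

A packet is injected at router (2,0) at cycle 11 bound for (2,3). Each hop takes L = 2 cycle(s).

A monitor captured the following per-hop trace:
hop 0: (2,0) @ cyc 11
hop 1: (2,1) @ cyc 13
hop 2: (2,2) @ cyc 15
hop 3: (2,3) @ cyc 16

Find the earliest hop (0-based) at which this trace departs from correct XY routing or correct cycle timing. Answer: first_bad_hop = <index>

first_bad_hop = 3

  1: Δx=+0 Δy=+1 Δt=2 [ok]
  2: Δx=+0 Δy=+1 Δt=2 [ok]
  3: Δx=+0 Δy=+1 Δt=1 [BAD: Δcyc=1≠L]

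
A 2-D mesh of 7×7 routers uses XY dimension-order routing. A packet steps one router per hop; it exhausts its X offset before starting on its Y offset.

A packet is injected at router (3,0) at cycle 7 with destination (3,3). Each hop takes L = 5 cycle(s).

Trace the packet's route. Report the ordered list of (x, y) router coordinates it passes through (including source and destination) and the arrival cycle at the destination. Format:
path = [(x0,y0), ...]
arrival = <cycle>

path = [(3,0), (3,1), (3,2), (3,3)]
arrival = 22

t=7: at (3,0)
t=12: at (3,1) after N
t=17: at (3,2) after N
t=22: at (3,3) after N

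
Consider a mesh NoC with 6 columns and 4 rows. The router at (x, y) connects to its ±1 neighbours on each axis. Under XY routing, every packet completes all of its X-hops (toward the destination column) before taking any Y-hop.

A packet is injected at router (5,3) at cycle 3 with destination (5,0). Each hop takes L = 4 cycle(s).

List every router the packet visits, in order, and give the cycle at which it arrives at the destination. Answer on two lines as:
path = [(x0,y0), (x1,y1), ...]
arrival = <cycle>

path = [(5,3), (5,2), (5,1), (5,0)]
arrival = 15

t=3: at (5,3)
t=7: at (5,2) after S
t=11: at (5,1) after S
t=15: at (5,0) after S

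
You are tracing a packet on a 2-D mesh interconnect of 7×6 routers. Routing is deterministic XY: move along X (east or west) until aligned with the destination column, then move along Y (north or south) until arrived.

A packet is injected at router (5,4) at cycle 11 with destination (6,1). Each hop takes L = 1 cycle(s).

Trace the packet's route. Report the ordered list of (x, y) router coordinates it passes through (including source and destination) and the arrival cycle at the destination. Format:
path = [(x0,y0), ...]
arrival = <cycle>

path = [(5,4), (6,4), (6,3), (6,2), (6,1)]
arrival = 15

hop 0: (5,4) @ cyc 11
hop 1: (6,4) @ cyc 12  [E]
hop 2: (6,3) @ cyc 13  [S]
hop 3: (6,2) @ cyc 14  [S]
hop 4: (6,1) @ cyc 15  [S]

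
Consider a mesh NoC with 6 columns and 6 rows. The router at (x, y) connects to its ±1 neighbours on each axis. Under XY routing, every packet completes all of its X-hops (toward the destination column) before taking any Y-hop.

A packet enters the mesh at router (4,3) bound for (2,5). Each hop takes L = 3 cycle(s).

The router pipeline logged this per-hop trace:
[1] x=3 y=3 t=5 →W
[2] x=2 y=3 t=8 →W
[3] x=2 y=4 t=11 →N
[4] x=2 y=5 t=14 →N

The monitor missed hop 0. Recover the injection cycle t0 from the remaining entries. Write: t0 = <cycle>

At hop 1 the cycle is 5; in general cyc_k = t0 + kL.
Subtract one hop: t0 = 5 − 3 = 2.

t0 = 2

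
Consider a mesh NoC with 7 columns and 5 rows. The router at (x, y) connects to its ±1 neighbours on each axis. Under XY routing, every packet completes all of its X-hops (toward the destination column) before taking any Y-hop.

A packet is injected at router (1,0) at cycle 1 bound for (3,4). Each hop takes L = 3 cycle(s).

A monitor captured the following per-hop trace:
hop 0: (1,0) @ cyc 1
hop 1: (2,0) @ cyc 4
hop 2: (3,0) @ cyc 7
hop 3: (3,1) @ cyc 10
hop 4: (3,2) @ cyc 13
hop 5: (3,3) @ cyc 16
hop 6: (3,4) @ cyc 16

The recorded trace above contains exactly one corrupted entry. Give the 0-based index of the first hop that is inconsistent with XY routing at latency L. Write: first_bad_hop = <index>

hop 1: step (+1,+0), +3 cyc — ok
hop 2: step (+1,+0), +3 cyc — ok
hop 3: step (+0,+1), +3 cyc — ok
hop 4: step (+0,+1), +3 cyc — ok
hop 5: step (+0,+1), +3 cyc — ok
hop 6: step (+0,+1), +0 cyc — BAD: Δcyc=0≠L

first_bad_hop = 6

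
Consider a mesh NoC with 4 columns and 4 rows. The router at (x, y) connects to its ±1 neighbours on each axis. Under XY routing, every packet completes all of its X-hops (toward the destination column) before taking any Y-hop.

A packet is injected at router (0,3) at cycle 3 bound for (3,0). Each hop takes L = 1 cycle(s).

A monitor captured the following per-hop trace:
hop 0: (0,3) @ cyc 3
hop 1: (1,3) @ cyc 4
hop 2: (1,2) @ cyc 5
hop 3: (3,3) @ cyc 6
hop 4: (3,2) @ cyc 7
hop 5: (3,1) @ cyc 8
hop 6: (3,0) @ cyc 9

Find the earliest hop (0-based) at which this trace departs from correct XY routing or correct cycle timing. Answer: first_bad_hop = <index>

  1: Δx=+1 Δy=+0 Δt=1 [ok]
  2: Δx=+0 Δy=-1 Δt=1 [BAD: Y-move but x=1≠3]

first_bad_hop = 2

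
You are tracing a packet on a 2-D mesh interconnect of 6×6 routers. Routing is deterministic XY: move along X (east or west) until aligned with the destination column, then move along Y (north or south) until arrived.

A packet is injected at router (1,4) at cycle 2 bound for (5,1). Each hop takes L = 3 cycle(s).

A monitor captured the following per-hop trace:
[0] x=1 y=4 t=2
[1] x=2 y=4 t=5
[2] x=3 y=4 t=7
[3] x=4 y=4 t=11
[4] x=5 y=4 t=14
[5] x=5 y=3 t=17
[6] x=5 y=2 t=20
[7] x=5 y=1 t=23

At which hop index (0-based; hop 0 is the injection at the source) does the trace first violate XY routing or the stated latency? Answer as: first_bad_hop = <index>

first_bad_hop = 2

check 1→ d=(1,0) cyc+3: ok
check 2→ d=(1,0) cyc+2: BAD: Δcyc=2≠L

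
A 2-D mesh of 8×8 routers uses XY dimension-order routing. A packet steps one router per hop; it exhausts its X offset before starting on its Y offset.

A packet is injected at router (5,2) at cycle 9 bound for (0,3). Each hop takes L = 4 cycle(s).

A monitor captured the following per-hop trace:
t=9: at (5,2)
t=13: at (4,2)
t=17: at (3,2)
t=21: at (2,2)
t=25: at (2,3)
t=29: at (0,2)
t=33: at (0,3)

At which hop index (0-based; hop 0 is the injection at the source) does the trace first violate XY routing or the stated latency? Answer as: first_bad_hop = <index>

check 1→ d=(-1,0) cyc+4: ok
check 2→ d=(-1,0) cyc+4: ok
check 3→ d=(-1,0) cyc+4: ok
check 4→ d=(0,1) cyc+4: BAD: Y-move but x=2≠0

first_bad_hop = 4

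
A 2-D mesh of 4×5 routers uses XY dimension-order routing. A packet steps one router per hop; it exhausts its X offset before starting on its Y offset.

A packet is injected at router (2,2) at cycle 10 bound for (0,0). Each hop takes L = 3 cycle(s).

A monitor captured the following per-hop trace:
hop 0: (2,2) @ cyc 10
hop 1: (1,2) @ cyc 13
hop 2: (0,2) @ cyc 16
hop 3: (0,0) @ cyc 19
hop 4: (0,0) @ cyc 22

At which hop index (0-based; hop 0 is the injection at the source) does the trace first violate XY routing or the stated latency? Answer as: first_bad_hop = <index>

first_bad_hop = 3

check 1→ d=(-1,0) cyc+3: ok
check 2→ d=(-1,0) cyc+3: ok
check 3→ d=(0,-2) cyc+3: BAD: non-unit step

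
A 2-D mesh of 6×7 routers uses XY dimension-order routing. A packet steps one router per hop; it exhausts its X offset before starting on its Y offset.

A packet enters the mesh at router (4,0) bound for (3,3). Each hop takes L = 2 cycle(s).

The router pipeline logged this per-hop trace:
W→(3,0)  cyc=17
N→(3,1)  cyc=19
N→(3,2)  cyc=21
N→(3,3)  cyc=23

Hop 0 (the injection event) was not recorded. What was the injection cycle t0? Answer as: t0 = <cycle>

t0 = 15

At hop 1 the cycle is 17; in general cyc_k = t0 + kL.
Subtract one hop: t0 = 17 − 2 = 15.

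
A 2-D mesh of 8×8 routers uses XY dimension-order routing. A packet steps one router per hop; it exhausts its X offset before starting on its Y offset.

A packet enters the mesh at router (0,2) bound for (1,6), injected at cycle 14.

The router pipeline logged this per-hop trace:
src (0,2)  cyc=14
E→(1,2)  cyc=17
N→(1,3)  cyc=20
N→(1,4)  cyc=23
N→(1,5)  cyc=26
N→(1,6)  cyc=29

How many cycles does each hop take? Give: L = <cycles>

Δcyc across hop 0→1: 17 − 14 = 3.
That increment is L by definition: L = 3.

L = 3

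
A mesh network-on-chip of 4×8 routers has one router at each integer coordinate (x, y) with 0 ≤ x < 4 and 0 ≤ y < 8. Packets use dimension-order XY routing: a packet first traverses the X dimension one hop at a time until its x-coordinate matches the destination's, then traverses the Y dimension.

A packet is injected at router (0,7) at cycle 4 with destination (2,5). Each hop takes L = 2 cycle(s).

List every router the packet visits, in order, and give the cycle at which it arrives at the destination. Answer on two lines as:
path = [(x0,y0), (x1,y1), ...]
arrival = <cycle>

#0 — 0,7 | c4
#1 — 1,7 | c6 | E
#2 — 2,7 | c8 | E
#3 — 2,6 | c10 | S
#4 — 2,5 | c12 | S

path = [(0,7), (1,7), (2,7), (2,6), (2,5)]
arrival = 12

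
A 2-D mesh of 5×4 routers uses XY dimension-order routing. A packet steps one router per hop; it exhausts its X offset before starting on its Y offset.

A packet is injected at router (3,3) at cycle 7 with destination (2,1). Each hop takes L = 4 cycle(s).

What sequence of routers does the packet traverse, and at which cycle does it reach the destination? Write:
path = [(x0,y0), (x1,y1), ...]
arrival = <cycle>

path = [(3,3), (2,3), (2,2), (2,1)]
arrival = 19

#0 — 3,3 | c7
#1 — 2,3 | c11 | W
#2 — 2,2 | c15 | S
#3 — 2,1 | c19 | S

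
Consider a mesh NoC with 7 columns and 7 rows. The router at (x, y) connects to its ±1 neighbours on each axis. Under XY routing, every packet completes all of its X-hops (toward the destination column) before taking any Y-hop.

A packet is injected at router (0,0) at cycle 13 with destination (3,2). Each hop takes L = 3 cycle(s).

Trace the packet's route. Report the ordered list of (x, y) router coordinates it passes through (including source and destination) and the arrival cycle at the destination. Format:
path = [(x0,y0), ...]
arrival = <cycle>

path = [(0,0), (1,0), (2,0), (3,0), (3,1), (3,2)]
arrival = 28

t=13: at (0,0)
t=16: at (1,0) after E
t=19: at (2,0) after E
t=22: at (3,0) after E
t=25: at (3,1) after N
t=28: at (3,2) after N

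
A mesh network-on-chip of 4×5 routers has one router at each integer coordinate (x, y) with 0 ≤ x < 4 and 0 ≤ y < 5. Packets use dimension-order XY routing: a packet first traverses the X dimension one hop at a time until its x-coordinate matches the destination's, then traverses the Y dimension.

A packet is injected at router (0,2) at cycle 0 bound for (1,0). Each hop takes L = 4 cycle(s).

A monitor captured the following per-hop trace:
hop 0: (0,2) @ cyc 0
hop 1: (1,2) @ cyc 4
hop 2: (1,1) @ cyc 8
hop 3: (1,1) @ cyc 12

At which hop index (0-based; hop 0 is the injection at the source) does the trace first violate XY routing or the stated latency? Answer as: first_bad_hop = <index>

first_bad_hop = 3

[1] (+1,+0) / 4c ⇒ ok
[2] (+0,-1) / 4c ⇒ ok
[3] (+0,+0) / 4c ⇒ BAD: non-unit step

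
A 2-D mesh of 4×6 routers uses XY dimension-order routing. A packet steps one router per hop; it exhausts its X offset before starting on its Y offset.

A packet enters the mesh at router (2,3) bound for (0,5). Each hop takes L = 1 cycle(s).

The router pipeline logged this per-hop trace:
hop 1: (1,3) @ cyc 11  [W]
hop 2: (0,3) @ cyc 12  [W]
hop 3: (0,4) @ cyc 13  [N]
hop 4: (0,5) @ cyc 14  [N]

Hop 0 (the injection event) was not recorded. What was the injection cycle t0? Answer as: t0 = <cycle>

cyc[1] = 11 and cyc[k] = t0 + k·L for every k.
t0 = cyc[1] − L = 11 − 1 = 10.

t0 = 10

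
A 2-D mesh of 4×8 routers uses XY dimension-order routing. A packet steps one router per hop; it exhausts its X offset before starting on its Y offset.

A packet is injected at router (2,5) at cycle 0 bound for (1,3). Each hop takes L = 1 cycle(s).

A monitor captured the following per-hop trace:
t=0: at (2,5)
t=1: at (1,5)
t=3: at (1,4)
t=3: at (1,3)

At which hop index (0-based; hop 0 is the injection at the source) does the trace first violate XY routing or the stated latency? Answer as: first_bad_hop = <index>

hop 1: step (-1,+0), +1 cyc — ok
hop 2: step (+0,-1), +2 cyc — BAD: Δcyc=2≠L

first_bad_hop = 2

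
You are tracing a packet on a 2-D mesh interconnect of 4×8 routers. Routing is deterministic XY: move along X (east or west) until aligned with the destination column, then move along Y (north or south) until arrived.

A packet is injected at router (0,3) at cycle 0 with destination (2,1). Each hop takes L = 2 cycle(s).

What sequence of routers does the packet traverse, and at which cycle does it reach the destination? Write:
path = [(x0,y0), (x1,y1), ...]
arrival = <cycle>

path = [(0,3), (1,3), (2,3), (2,2), (2,1)]
arrival = 8

  0. router=(0,3) cycle=0 (inject)
  1. router=(1,3) cycle=2 dir=E
  2. router=(2,3) cycle=4 dir=E
  3. router=(2,2) cycle=6 dir=S
  4. router=(2,1) cycle=8 dir=S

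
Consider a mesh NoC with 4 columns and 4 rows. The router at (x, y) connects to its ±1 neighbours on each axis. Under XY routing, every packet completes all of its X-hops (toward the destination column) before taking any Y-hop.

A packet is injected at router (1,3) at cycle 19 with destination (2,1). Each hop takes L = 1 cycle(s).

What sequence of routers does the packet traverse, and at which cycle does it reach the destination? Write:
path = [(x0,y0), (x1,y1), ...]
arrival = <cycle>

hop 0: (1,3) @ cyc 19
hop 1: (2,3) @ cyc 20  [E]
hop 2: (2,2) @ cyc 21  [S]
hop 3: (2,1) @ cyc 22  [S]

path = [(1,3), (2,3), (2,2), (2,1)]
arrival = 22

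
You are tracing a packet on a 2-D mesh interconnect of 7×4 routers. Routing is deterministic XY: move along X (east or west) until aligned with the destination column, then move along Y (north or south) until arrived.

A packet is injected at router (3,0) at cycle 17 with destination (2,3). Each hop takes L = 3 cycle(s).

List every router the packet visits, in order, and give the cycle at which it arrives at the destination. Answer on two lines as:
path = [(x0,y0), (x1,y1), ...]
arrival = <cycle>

path = [(3,0), (2,0), (2,1), (2,2), (2,3)]
arrival = 29

#0 — 3,0 | c17
#1 — 2,0 | c20 | W
#2 — 2,1 | c23 | N
#3 — 2,2 | c26 | N
#4 — 2,3 | c29 | N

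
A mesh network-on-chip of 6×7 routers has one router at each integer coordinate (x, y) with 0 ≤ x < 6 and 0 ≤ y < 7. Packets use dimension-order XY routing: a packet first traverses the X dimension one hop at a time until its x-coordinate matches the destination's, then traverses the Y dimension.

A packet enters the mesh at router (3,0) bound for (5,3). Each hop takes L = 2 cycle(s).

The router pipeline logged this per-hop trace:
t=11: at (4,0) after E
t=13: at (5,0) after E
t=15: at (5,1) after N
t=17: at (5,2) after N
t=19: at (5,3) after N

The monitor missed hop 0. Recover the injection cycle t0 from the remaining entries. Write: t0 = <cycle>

At hop 1 the cycle is 11; in general cyc_k = t0 + kL.
Subtract one hop: t0 = 11 − 2 = 9.

t0 = 9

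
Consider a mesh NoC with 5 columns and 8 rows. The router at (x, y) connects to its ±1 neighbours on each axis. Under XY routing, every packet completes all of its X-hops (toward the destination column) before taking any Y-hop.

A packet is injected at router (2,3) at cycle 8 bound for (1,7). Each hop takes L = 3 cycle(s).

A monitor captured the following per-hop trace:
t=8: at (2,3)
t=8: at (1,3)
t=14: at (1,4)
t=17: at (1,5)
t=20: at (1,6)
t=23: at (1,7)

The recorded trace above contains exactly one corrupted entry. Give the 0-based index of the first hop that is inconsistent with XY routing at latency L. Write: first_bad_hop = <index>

first_bad_hop = 1

check 1→ d=(-1,0) cyc+0: BAD: Δcyc=0≠L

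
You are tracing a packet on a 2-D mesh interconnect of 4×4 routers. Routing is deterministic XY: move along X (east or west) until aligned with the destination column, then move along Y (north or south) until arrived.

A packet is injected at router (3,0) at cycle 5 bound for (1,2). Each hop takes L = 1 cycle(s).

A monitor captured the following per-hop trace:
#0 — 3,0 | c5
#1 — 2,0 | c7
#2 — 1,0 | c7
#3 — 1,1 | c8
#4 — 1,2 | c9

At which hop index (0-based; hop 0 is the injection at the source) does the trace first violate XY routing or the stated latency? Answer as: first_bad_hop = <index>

[1] (-1,+0) / 2c ⇒ BAD: Δcyc=2≠L

first_bad_hop = 1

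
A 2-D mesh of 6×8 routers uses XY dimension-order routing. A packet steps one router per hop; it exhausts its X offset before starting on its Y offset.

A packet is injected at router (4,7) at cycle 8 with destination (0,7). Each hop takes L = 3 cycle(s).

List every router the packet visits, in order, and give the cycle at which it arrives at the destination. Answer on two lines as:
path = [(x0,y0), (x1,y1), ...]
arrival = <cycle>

path = [(4,7), (3,7), (2,7), (1,7), (0,7)]
arrival = 20

t=8: at (4,7)
t=11: at (3,7) after W
t=14: at (2,7) after W
t=17: at (1,7) after W
t=20: at (0,7) after W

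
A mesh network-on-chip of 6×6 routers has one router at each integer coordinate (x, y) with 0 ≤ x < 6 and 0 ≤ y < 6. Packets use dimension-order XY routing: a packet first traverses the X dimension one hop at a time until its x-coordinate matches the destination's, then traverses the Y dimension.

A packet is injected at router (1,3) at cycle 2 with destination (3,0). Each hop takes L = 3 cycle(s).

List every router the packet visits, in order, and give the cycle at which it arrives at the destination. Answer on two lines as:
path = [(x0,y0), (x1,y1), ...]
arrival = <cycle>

t=2: at (1,3)
t=5: at (2,3) after E
t=8: at (3,3) after E
t=11: at (3,2) after S
t=14: at (3,1) after S
t=17: at (3,0) after S

path = [(1,3), (2,3), (3,3), (3,2), (3,1), (3,0)]
arrival = 17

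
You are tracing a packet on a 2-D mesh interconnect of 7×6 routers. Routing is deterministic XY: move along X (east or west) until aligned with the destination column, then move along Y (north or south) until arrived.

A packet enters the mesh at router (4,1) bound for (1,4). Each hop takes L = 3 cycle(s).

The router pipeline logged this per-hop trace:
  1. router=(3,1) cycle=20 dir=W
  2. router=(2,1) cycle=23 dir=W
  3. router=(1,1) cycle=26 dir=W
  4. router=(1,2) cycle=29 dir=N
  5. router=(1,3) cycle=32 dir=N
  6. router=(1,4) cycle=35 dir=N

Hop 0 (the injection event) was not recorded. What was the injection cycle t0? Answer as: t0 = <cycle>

t0 = 17

cyc[1] = 20 and cyc[k] = t0 + k·L for every k.
Therefore t0 = 20 − L = 17.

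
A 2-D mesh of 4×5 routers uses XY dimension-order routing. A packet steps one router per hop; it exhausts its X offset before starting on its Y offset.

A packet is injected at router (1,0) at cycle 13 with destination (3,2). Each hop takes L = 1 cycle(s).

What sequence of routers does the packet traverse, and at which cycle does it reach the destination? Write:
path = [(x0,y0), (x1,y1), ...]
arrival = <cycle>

src (1,0)  cyc=13
E→(2,0)  cyc=14
E→(3,0)  cyc=15
N→(3,1)  cyc=16
N→(3,2)  cyc=17

path = [(1,0), (2,0), (3,0), (3,1), (3,2)]
arrival = 17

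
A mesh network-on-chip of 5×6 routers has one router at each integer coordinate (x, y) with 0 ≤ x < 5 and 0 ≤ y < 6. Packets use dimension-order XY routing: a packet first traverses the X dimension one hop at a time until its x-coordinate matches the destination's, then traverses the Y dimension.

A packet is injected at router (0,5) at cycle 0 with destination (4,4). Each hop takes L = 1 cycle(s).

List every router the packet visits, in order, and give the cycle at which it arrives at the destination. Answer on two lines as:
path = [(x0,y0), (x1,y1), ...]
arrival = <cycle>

path = [(0,5), (1,5), (2,5), (3,5), (4,5), (4,4)]
arrival = 5

  0. router=(0,5) cycle=0 (inject)
  1. router=(1,5) cycle=1 dir=E
  2. router=(2,5) cycle=2 dir=E
  3. router=(3,5) cycle=3 dir=E
  4. router=(4,5) cycle=4 dir=E
  5. router=(4,4) cycle=5 dir=S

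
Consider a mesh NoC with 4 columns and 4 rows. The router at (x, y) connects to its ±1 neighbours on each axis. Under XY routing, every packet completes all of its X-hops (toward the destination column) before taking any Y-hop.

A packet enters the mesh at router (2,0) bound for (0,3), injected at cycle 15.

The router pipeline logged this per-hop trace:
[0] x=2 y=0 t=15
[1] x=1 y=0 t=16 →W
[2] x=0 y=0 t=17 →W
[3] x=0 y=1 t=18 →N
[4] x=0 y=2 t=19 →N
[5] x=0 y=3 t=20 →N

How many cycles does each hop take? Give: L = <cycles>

cyc[1] − cyc[0] = 16 − 15 = 1.
One hop costs L cycles, so L = 1.

L = 1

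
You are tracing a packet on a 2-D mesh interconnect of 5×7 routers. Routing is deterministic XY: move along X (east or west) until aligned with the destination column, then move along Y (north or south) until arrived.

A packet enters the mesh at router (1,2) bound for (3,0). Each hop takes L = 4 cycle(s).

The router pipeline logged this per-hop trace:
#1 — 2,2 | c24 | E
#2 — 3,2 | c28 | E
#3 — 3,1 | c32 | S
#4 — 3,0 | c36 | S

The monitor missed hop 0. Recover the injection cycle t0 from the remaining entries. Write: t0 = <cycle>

t0 = 20

The first recorded entry is hop 1 at cycle 24.
Subtract one hop: t0 = 24 − 4 = 20.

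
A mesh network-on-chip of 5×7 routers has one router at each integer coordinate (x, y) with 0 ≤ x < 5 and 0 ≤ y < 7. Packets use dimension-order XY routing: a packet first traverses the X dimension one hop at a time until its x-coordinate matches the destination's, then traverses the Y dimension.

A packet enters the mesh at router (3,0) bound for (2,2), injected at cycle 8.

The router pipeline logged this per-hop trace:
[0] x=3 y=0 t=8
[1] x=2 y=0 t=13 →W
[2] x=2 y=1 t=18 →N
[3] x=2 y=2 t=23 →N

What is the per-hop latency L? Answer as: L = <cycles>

L = 5

From hop 0 (8) to hop 1 (13): +5 cycles.
That increment is L by definition: L = 5.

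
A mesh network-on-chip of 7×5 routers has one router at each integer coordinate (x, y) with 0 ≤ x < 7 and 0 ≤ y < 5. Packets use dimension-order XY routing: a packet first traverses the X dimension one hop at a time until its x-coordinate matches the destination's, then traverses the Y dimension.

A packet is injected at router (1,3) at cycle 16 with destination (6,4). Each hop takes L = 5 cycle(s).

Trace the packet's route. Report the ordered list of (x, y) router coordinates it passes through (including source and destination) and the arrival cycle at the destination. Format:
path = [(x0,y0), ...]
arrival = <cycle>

path = [(1,3), (2,3), (3,3), (4,3), (5,3), (6,3), (6,4)]
arrival = 46

#0 — 1,3 | c16
#1 — 2,3 | c21 | E
#2 — 3,3 | c26 | E
#3 — 4,3 | c31 | E
#4 — 5,3 | c36 | E
#5 — 6,3 | c41 | E
#6 — 6,4 | c46 | N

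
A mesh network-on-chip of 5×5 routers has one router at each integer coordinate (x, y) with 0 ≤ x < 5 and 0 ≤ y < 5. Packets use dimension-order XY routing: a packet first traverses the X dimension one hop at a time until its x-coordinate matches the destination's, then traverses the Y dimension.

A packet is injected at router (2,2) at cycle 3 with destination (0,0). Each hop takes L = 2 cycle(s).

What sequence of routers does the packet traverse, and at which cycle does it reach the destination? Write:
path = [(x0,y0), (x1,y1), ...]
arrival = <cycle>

path = [(2,2), (1,2), (0,2), (0,1), (0,0)]
arrival = 11

[0] x=2 y=2 t=3
[1] x=1 y=2 t=5 →W
[2] x=0 y=2 t=7 →W
[3] x=0 y=1 t=9 →S
[4] x=0 y=0 t=11 →S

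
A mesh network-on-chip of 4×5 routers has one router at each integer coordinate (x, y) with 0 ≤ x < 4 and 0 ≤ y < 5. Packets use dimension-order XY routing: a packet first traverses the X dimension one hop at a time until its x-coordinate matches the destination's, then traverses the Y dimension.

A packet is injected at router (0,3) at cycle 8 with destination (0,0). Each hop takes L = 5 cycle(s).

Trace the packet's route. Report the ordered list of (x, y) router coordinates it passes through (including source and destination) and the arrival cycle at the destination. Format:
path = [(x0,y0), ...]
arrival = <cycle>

t=8: at (0,3)
t=13: at (0,2) after S
t=18: at (0,1) after S
t=23: at (0,0) after S

path = [(0,3), (0,2), (0,1), (0,0)]
arrival = 23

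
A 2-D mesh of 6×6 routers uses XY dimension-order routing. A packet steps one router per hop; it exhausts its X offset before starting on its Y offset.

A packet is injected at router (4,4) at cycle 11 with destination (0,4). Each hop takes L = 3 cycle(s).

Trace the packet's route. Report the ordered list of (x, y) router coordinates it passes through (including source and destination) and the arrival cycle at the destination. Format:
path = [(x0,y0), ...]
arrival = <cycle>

[0] x=4 y=4 t=11
[1] x=3 y=4 t=14 →W
[2] x=2 y=4 t=17 →W
[3] x=1 y=4 t=20 →W
[4] x=0 y=4 t=23 →W

path = [(4,4), (3,4), (2,4), (1,4), (0,4)]
arrival = 23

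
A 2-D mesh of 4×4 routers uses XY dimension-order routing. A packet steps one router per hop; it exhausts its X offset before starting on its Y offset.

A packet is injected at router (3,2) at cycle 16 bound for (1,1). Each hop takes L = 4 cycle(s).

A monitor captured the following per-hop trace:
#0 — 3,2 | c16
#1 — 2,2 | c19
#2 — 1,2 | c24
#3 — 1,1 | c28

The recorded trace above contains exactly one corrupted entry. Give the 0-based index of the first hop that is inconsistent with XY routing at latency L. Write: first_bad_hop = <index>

[1] (-1,+0) / 3c ⇒ BAD: Δcyc=3≠L

first_bad_hop = 1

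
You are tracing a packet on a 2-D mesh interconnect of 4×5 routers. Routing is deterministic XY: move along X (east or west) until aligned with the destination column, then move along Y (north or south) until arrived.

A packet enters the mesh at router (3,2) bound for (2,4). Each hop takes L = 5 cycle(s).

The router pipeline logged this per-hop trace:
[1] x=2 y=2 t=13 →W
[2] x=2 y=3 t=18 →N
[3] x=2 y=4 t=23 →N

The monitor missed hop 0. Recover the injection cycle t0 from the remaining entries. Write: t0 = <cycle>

At hop 1 the cycle is 13; in general cyc_k = t0 + kL.
Subtract one hop: t0 = 13 − 5 = 8.

t0 = 8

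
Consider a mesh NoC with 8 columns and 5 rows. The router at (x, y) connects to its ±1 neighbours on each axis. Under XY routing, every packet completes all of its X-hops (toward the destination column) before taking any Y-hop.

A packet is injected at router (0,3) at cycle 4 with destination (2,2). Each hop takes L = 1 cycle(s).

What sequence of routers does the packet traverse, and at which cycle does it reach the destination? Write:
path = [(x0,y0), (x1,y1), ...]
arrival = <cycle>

hop 0: (0,3) @ cyc 4
hop 1: (1,3) @ cyc 5  [E]
hop 2: (2,3) @ cyc 6  [E]
hop 3: (2,2) @ cyc 7  [S]

path = [(0,3), (1,3), (2,3), (2,2)]
arrival = 7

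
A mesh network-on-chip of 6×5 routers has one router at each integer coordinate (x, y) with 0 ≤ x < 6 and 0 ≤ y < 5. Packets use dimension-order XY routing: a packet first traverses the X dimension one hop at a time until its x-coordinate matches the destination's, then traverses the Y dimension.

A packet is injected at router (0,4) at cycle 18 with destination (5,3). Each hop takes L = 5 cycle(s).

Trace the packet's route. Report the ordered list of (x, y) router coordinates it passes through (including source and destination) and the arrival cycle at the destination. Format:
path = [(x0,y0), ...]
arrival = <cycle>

path = [(0,4), (1,4), (2,4), (3,4), (4,4), (5,4), (5,3)]
arrival = 48

src (0,4)  cyc=18
E→(1,4)  cyc=23
E→(2,4)  cyc=28
E→(3,4)  cyc=33
E→(4,4)  cyc=38
E→(5,4)  cyc=43
S→(5,3)  cyc=48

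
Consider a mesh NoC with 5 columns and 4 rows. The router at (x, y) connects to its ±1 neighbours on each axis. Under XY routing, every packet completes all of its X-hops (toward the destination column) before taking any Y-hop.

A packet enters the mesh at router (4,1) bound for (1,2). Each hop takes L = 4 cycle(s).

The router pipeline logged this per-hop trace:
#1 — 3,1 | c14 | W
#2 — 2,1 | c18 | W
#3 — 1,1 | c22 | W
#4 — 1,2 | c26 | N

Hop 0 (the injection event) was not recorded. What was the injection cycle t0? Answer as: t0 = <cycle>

t0 = 10

The first recorded entry is hop 1 at cycle 14.
Subtract one hop: t0 = 14 − 4 = 10.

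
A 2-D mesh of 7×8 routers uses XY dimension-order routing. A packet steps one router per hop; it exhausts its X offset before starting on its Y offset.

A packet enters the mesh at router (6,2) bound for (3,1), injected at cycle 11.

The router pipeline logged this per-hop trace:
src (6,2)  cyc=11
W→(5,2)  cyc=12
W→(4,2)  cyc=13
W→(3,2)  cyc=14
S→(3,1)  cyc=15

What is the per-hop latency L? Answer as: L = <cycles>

cyc[1] − cyc[0] = 12 − 11 = 1.
That increment is L by definition: L = 1.

L = 1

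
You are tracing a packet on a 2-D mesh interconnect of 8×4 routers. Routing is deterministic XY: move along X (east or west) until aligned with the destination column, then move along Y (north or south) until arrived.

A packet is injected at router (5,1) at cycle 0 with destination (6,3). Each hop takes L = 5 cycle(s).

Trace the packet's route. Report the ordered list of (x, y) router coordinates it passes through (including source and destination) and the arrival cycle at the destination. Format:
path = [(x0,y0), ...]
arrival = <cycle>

  0. router=(5,1) cycle=0 (inject)
  1. router=(6,1) cycle=5 dir=E
  2. router=(6,2) cycle=10 dir=N
  3. router=(6,3) cycle=15 dir=N

path = [(5,1), (6,1), (6,2), (6,3)]
arrival = 15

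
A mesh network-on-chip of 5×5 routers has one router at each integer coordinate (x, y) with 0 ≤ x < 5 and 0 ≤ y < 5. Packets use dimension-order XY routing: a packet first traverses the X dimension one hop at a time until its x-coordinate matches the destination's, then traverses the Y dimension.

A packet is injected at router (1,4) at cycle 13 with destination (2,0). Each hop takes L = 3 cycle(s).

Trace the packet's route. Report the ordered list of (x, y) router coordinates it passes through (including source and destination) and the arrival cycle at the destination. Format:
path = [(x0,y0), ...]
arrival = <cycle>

path = [(1,4), (2,4), (2,3), (2,2), (2,1), (2,0)]
arrival = 28

hop 0: (1,4) @ cyc 13
hop 1: (2,4) @ cyc 16  [E]
hop 2: (2,3) @ cyc 19  [S]
hop 3: (2,2) @ cyc 22  [S]
hop 4: (2,1) @ cyc 25  [S]
hop 5: (2,0) @ cyc 28  [S]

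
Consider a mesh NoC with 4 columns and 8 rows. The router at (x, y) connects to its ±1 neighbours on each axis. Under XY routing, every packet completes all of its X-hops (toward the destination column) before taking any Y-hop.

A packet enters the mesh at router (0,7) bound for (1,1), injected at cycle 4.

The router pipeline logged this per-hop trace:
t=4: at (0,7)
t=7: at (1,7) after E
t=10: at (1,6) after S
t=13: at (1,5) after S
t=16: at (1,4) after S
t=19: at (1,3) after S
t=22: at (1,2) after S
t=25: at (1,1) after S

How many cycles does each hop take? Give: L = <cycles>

Between hops 0 and 1 the cycle counter advances 7 − 4 = 3.
That increment is L by definition: L = 3.

L = 3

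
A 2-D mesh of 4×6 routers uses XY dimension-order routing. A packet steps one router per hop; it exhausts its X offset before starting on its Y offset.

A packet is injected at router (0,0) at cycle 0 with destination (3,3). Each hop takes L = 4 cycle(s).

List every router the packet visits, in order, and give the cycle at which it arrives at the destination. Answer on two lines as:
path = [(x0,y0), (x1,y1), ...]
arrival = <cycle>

path = [(0,0), (1,0), (2,0), (3,0), (3,1), (3,2), (3,3)]
arrival = 24

hop 0: (0,0) @ cyc 0
hop 1: (1,0) @ cyc 4  [E]
hop 2: (2,0) @ cyc 8  [E]
hop 3: (3,0) @ cyc 12  [E]
hop 4: (3,1) @ cyc 16  [N]
hop 5: (3,2) @ cyc 20  [N]
hop 6: (3,3) @ cyc 24  [N]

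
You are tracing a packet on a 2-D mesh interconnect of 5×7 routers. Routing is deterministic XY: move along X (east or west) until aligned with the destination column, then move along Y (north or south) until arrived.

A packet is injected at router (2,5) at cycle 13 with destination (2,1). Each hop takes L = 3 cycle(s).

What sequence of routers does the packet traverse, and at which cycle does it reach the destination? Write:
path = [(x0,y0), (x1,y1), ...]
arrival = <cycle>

path = [(2,5), (2,4), (2,3), (2,2), (2,1)]
arrival = 25

  0. router=(2,5) cycle=13 (inject)
  1. router=(2,4) cycle=16 dir=S
  2. router=(2,3) cycle=19 dir=S
  3. router=(2,2) cycle=22 dir=S
  4. router=(2,1) cycle=25 dir=S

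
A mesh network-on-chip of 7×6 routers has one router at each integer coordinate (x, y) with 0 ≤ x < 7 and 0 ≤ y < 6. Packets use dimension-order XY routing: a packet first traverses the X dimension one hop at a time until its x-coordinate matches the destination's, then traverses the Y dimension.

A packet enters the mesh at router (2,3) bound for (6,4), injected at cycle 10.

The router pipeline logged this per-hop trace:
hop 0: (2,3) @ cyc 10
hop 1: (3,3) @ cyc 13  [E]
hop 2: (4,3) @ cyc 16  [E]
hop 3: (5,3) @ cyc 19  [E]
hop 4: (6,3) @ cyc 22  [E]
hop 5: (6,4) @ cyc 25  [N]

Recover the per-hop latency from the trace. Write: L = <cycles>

L = 3

cyc[1] − cyc[0] = 13 − 10 = 3.
One hop costs L cycles, so L = 3.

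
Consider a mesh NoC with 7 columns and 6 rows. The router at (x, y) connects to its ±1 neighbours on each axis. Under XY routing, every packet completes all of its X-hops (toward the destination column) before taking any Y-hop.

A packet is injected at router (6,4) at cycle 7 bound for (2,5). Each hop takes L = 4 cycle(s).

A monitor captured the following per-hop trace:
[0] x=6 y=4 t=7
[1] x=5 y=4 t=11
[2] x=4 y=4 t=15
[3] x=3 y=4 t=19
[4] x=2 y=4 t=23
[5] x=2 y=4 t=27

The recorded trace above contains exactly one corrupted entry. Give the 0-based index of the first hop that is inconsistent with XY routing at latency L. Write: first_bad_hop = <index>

first_bad_hop = 5

[1] (-1,+0) / 4c ⇒ ok
[2] (-1,+0) / 4c ⇒ ok
[3] (-1,+0) / 4c ⇒ ok
[4] (-1,+0) / 4c ⇒ ok
[5] (+0,+0) / 4c ⇒ BAD: non-unit step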